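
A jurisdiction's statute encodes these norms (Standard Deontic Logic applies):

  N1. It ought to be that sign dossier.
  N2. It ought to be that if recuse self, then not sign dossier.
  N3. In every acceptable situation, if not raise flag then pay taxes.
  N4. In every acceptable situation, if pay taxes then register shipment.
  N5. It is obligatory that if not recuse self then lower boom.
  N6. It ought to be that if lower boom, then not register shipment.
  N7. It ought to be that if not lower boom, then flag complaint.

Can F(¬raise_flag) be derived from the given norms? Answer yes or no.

Yes

Premise 1 gives O(sign_dossier).
Premise 2, O(recuse_self → ¬sign_dossier), contraposes to O(sign_dossier → ¬recuse_self); with O(sign_dossier) we get O(¬recuse_self).
Applying K to premise 5 (O(¬recuse_self → lower_boom)) and O(¬recuse_self) yields O(lower_boom).
Premise 6 is O(lower_boom → ¬register_shipment); since O(lower_boom), deontic closure gives O(¬register_shipment).
Premise 4 is O(pay_taxes → register_shipment); contrapositively O(¬register_shipment → ¬pay_taxes). Since O(¬register_shipment) holds, K gives O(¬pay_taxes).
Premise 3 is O(¬raise_flag → pay_taxes); contrapositively O(¬pay_taxes → raise_flag). Since O(¬pay_taxes) holds, K gives O(raise_flag).
Premise 7 does not contribute to this derivation.
So O(raise_flag) holds, i.e. F(¬raise_flag). The claim follows.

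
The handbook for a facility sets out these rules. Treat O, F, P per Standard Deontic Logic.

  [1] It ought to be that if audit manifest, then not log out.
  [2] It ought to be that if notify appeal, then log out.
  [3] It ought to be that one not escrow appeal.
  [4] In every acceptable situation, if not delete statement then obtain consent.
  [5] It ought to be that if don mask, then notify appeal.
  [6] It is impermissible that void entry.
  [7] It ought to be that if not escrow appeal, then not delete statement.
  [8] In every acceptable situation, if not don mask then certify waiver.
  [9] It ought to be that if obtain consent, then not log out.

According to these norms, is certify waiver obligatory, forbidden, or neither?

Premise 3 gives O(¬escrow_appeal).
From O(¬escrow_appeal) and premise 7, O(¬escrow_appeal → ¬delete_statement), we obtain O(¬delete_statement).
With premise 4, O(¬delete_statement → obtain_consent), the K-axiom yields O(obtain_consent).
With premise 9, O(obtain_consent → ¬log_out), the K-axiom yields O(¬log_out).
The contrapositive of premise 2 (O(notify_appeal → log_out)) is O(¬log_out → ¬notify_appeal), and O(¬log_out) is already established, so O(¬notify_appeal).
Premise 5 is O(don_mask → notify_appeal); contrapositively O(¬notify_appeal → ¬don_mask). Since O(¬notify_appeal) holds, K gives O(¬don_mask).
Premise 8 is O(¬don_mask → certify_waiver); since O(¬don_mask), deontic closure gives O(certify_waiver).
Premises 1, 6 do not contribute to this derivation.
Hence certify_waiver is obligatory.

Obligatory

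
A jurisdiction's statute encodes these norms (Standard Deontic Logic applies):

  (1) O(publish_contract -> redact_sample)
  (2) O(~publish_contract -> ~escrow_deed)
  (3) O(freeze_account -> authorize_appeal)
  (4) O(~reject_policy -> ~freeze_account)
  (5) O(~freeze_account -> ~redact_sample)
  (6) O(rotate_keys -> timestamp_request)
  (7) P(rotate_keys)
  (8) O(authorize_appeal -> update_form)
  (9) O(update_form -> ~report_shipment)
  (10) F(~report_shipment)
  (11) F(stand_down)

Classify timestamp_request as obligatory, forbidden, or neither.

Neither

Premise 6 is O(rotate_keys -> timestamp_request), but O(rotate_keys) is not derivable from the premises (the permission P(rotate_keys) asserts only ~O(~rotate_keys), not O(rotate_keys)), so it does not yield O(timestamp_request).
No premise or chain of K-axiom applications forces O(timestamp_request), and none forces O(~timestamp_request). So timestamp_request is neither obligatory nor forbidden under these norms.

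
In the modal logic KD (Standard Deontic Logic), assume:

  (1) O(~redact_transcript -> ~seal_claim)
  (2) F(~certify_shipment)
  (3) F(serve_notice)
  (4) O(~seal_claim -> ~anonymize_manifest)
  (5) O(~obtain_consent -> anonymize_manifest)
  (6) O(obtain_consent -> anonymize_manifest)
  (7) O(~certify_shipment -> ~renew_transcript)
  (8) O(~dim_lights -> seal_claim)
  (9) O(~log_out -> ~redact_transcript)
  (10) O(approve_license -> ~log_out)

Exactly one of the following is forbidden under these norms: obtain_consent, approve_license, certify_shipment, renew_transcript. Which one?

approve_license

Premises 5 and 6 cover both cases: O(~obtain_consent -> anonymize_manifest) and O(obtain_consent -> anonymize_manifest). Since ~obtain_consent ∨ obtain_consent is a tautology, O(anonymize_manifest) follows.
Premise 4 is O(~seal_claim -> ~anonymize_manifest); contrapositively O(anonymize_manifest -> seal_claim). Since O(anonymize_manifest) holds, K gives O(seal_claim).
Premise 1, O(~redact_transcript -> ~seal_claim), contraposes to O(seal_claim -> redact_transcript); with O(seal_claim) we get O(redact_transcript).
The contrapositive of premise 9 (O(~log_out -> ~redact_transcript)) is O(redact_transcript -> log_out), and O(redact_transcript) is already established, so O(log_out).
Premise 10, O(approve_license -> ~log_out), contraposes to O(log_out -> ~approve_license); with O(log_out) we get O(~approve_license).
So O(~approve_license) holds, i.e. approve_license is forbidden. None of the other listed options is forbidden under the premises.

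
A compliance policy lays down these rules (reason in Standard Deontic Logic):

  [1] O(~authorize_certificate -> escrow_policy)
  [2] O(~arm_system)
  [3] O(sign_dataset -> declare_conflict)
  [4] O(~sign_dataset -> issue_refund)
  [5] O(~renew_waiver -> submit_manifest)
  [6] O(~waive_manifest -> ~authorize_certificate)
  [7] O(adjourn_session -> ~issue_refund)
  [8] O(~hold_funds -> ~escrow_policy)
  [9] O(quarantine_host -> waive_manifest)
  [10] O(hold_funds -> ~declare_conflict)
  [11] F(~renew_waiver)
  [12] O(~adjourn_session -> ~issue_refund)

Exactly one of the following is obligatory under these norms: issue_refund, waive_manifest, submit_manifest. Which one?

Premises 7 and 12 cover both cases: O(adjourn_session -> ~issue_refund) and O(~adjourn_session -> ~issue_refund). Since adjourn_session ∨ ~adjourn_session is a tautology, O(~issue_refund) follows.
Premise 4, O(~sign_dataset -> issue_refund), contraposes to O(~issue_refund -> sign_dataset); with O(~issue_refund) we get O(sign_dataset).
Applying K to premise 3 (O(sign_dataset -> declare_conflict)) and O(sign_dataset) yields O(declare_conflict).
The contrapositive of premise 10 (O(hold_funds -> ~declare_conflict)) is O(declare_conflict -> ~hold_funds), and O(declare_conflict) is already established, so O(~hold_funds).
With premise 8, O(~hold_funds -> ~escrow_policy), the K-axiom yields O(~escrow_policy).
Premise 1 is O(~authorize_certificate -> escrow_policy); contrapositively O(~escrow_policy -> authorize_certificate). Since O(~escrow_policy) holds, K gives O(authorize_certificate).
The contrapositive of premise 6 (O(~waive_manifest -> ~authorize_certificate)) is O(authorize_certificate -> waive_manifest), and O(authorize_certificate) is already established, so O(waive_manifest).
So O(waive_manifest) holds — waive_manifest is obligatory. None of the other listed options is made obligatory by any chain of premises.

waive_manifest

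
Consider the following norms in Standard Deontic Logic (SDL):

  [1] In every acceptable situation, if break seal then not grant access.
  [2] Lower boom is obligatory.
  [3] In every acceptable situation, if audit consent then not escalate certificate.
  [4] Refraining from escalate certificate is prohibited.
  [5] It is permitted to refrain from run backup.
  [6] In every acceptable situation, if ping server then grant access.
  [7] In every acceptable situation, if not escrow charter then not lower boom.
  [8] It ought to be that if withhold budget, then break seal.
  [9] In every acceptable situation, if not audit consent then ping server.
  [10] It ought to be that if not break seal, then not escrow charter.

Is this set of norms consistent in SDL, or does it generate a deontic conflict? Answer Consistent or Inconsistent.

Inconsistent

Premise 2 states O(lower_boom) outright.
The contrapositive of premise 7 (O(¬escrow_charter → ¬lower_boom)) is O(lower_boom → escrow_charter), and O(lower_boom) is already established, so O(escrow_charter).
Premise 10, O(¬break_seal → ¬escrow_charter), contraposes to O(escrow_charter → break_seal); with O(escrow_charter) we get O(break_seal).
Applying K to premise 1 (O(break_seal → ¬grant_access)) and O(break_seal) yields O(¬grant_access).
Premise 6, O(ping_server → grant_access), contraposes to O(¬grant_access → ¬ping_server); with O(¬grant_access) we get O(¬ping_server).
Premise 9, O(¬audit_consent → ping_server), contraposes to O(¬ping_server → audit_consent); with O(¬ping_server) we get O(audit_consent).
Applying K to premise 3 (O(audit_consent → ¬escalate_certificate)) and O(audit_consent) yields O(¬escalate_certificate).
But premise 4, F(¬escalate_certificate), means O(escalate_certificate).
We now have both O(¬escalate_certificate) and O(escalate_certificate) — escalate_certificate is simultaneously obligatory and forbidden, violating the D-axiom.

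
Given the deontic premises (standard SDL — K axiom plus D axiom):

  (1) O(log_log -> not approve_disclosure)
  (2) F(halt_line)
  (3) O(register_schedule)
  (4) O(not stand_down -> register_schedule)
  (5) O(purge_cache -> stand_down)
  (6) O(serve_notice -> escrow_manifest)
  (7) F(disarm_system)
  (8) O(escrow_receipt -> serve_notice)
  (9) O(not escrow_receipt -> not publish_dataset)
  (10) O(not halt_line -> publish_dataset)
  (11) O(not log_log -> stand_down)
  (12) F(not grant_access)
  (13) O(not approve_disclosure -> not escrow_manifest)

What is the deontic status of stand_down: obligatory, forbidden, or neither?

Obligatory

F(halt_line) at premise 2 means O(not halt_line).
Premise 10 is O(not halt_line -> publish_dataset); since O(not halt_line), deontic closure gives O(publish_dataset).
The contrapositive of premise 9 (O(not escrow_receipt -> not publish_dataset)) is O(publish_dataset -> escrow_receipt), and O(publish_dataset) is already established, so O(escrow_receipt).
From O(escrow_receipt) and premise 8, O(escrow_receipt -> serve_notice), we obtain O(serve_notice).
From O(serve_notice) and premise 6, O(serve_notice -> escrow_manifest), we obtain O(escrow_manifest).
The contrapositive of premise 13 (O(not approve_disclosure -> not escrow_manifest)) is O(escrow_manifest -> approve_disclosure), and O(escrow_manifest) is already established, so O(approve_disclosure).
Premise 1, O(log_log -> not approve_disclosure), contraposes to O(approve_disclosure -> not log_log); with O(approve_disclosure) we get O(not log_log).
From O(not log_log) and premise 11, O(not log_log -> stand_down), we obtain O(stand_down).
Premises 3, 4, 5, 7, 12 do not contribute to this derivation.
Hence stand_down is obligatory.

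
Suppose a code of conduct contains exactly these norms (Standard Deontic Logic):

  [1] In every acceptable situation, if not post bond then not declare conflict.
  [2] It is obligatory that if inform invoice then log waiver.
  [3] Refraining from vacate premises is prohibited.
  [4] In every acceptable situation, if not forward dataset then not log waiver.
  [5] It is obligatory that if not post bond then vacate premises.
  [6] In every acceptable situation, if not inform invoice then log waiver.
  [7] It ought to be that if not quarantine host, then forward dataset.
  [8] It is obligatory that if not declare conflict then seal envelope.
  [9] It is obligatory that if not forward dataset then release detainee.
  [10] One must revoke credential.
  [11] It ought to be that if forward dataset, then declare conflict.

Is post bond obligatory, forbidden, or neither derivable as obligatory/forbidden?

Obligatory

By case analysis on ¬inform_invoice: premise 6 gives O(¬inform_invoice → log_waiver) and premise 2 gives O(inform_invoice → log_waiver), so O(log_waiver) either way.
Premise 4 is O(¬forward_dataset → ¬log_waiver); contrapositively O(log_waiver → forward_dataset). Since O(log_waiver) holds, K gives O(forward_dataset).
With premise 11, O(forward_dataset → declare_conflict), the K-axiom yields O(declare_conflict).
The contrapositive of premise 1 (O(¬post_bond → ¬declare_conflict)) is O(declare_conflict → post_bond), and O(declare_conflict) is already established, so O(post_bond).
Premises 3, 5, 7, 8, 9, 10 do not contribute to this derivation.
Hence post_bond is obligatory.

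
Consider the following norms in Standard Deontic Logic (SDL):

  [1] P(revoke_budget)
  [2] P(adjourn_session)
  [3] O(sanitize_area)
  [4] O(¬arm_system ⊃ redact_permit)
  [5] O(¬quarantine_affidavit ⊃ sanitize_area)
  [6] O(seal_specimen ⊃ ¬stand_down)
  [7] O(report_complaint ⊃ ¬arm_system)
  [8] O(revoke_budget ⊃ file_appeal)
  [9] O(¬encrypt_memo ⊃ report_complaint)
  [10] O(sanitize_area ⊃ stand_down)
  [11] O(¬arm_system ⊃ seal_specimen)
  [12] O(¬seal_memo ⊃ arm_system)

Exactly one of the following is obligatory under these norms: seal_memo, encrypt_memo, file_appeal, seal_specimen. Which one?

Premise 3 gives O(sanitize_area).
From O(sanitize_area) and premise 10, O(sanitize_area ⊃ stand_down), we obtain O(stand_down).
The contrapositive of premise 6 (O(seal_specimen ⊃ ¬stand_down)) is O(stand_down ⊃ ¬seal_specimen), and O(stand_down) is already established, so O(¬seal_specimen).
The contrapositive of premise 11 (O(¬arm_system ⊃ seal_specimen)) is O(¬seal_specimen ⊃ arm_system), and O(¬seal_specimen) is already established, so O(arm_system).
The contrapositive of premise 7 (O(report_complaint ⊃ ¬arm_system)) is O(arm_system ⊃ ¬report_complaint), and O(arm_system) is already established, so O(¬report_complaint).
Premise 9 is O(¬encrypt_memo ⊃ report_complaint); contrapositively O(¬report_complaint ⊃ encrypt_memo). Since O(¬report_complaint) holds, K gives O(encrypt_memo).
So O(encrypt_memo) holds — encrypt_memo is obligatory. None of the other listed options is made obligatory by any chain of premises.

encrypt_memo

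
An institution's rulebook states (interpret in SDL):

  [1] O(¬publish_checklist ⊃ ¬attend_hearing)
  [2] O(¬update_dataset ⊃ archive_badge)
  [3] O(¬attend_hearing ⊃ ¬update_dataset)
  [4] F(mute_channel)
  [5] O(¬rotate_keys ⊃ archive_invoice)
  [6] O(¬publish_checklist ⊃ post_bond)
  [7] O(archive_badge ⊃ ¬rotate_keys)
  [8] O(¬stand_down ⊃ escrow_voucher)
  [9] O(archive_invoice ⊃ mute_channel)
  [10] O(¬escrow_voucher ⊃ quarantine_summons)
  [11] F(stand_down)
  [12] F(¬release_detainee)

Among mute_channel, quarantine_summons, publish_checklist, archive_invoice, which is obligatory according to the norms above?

Premise 4 is F(mute_channel), i.e. O(¬mute_channel).
Premise 9, O(archive_invoice ⊃ mute_channel), contraposes to O(¬mute_channel ⊃ ¬archive_invoice); with O(¬mute_channel) we get O(¬archive_invoice).
Premise 5, O(¬rotate_keys ⊃ archive_invoice), contraposes to O(¬archive_invoice ⊃ rotate_keys); with O(¬archive_invoice) we get O(rotate_keys).
Premise 7 is O(archive_badge ⊃ ¬rotate_keys); contrapositively O(rotate_keys ⊃ ¬archive_badge). Since O(rotate_keys) holds, K gives O(¬archive_badge).
Premise 2 is O(¬update_dataset ⊃ archive_badge); contrapositively O(¬archive_badge ⊃ update_dataset). Since O(¬archive_badge) holds, K gives O(update_dataset).
Premise 3, O(¬attend_hearing ⊃ ¬update_dataset), contraposes to O(update_dataset ⊃ attend_hearing); with O(update_dataset) we get O(attend_hearing).
Premise 1 is O(¬publish_checklist ⊃ ¬attend_hearing); contrapositively O(attend_hearing ⊃ publish_checklist). Since O(attend_hearing) holds, K gives O(publish_checklist).
So O(publish_checklist) holds — publish_checklist is obligatory. None of the other listed options is made obligatory by any chain of premises.

publish_checklist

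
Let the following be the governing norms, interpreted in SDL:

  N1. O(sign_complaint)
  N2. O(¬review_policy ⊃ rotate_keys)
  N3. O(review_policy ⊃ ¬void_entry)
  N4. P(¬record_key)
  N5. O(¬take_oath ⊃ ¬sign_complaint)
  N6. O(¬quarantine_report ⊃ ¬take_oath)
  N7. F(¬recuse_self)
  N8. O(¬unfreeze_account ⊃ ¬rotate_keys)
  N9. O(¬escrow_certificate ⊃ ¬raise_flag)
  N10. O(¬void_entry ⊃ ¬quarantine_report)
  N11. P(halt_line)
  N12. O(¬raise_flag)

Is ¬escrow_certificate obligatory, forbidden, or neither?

Neither

Premise 9 is O(¬escrow_certificate ⊃ ¬raise_flag); even if O(¬raise_flag) held, inferring O(¬escrow_certificate) would be affirming the consequent — invalid.
No premise or chain of K-axiom applications forces O(¬escrow_certificate), and none forces O(escrow_certificate). So ¬escrow_certificate is neither obligatory nor forbidden under these norms.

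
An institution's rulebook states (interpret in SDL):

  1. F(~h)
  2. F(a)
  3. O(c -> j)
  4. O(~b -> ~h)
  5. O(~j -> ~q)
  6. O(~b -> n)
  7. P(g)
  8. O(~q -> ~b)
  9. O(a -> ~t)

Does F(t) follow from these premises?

Premise 9 is O(a -> ~t), but O(a) is not derivable from the premises, so it does not yield O(~t).
No other premise forces O(~t). An ideal world satisfying every premise can still have t true, so F(t) is not derivable.

No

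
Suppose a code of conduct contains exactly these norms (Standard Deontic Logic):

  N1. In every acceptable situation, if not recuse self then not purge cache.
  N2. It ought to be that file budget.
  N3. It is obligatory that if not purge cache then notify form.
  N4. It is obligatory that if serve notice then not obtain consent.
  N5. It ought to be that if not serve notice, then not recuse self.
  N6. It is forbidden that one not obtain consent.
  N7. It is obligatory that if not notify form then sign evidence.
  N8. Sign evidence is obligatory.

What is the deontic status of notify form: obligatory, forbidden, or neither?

Obligatory

Premise 6, F(¬obtain_consent), is equivalent to O(obtain_consent).
Premise 4, O(serve_notice → ¬obtain_consent), contraposes to O(obtain_consent → ¬serve_notice); with O(obtain_consent) we get O(¬serve_notice).
From O(¬serve_notice) and premise 5, O(¬serve_notice → ¬recuse_self), we obtain O(¬recuse_self).
Premise 1 is O(¬recuse_self → ¬purge_cache); since O(¬recuse_self), deontic closure gives O(¬purge_cache).
Applying K to premise 3 (O(¬purge_cache → notify_form)) and O(¬purge_cache) yields O(notify_form).
Premises 2, 7, 8 do not contribute to this derivation.
Hence notify_form is obligatory.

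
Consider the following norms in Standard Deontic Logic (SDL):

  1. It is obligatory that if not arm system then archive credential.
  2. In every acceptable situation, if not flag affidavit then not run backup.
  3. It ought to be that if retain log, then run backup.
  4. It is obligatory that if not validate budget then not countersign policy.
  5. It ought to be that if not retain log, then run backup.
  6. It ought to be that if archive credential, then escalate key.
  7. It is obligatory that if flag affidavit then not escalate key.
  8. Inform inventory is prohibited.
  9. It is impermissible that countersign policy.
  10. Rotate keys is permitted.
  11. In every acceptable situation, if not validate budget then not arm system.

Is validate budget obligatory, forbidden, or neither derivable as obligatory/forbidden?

Premises 3 and 5 cover both cases: O(retain_log → run_backup) and O(¬retain_log → run_backup). Since retain_log ∨ ¬retain_log is a tautology, O(run_backup) follows.
Premise 2 is O(¬flag_affidavit → ¬run_backup); contrapositively O(run_backup → flag_affidavit). Since O(run_backup) holds, K gives O(flag_affidavit).
With premise 7, O(flag_affidavit → ¬escalate_key), the K-axiom yields O(¬escalate_key).
Premise 6, O(archive_credential → escalate_key), contraposes to O(¬escalate_key → ¬archive_credential); with O(¬escalate_key) we get O(¬archive_credential).
Premise 1 is O(¬arm_system → archive_credential); contrapositively O(¬archive_credential → arm_system). Since O(¬archive_credential) holds, K gives O(arm_system).
Premise 11, O(¬validate_budget → ¬arm_system), contraposes to O(arm_system → validate_budget); with O(arm_system) we get O(validate_budget).
Premises 4, 8, 9, 10 do not contribute to this derivation.
Hence validate_budget is obligatory.

Obligatory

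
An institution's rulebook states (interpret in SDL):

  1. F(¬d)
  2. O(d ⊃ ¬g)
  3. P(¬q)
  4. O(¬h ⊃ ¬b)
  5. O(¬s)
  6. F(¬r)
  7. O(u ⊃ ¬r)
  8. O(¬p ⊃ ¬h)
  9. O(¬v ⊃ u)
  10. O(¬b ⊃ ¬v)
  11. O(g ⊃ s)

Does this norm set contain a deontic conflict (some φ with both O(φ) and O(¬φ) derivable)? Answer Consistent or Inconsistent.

Consistent

Premise 11 is O(g ⊃ s), but O(g) is not derivable from the premises, so it does not yield O(s).
So O(s) is not derivable, and the apparent clash with O(¬s) does not arise.
A world satisfying every obligation exists (e.g. b=true, d=true, g=false, h=true, p=true, q=false, r=true, s=false, u=false, v=true); no atom is both obligatory and forbidden, so the set is consistent.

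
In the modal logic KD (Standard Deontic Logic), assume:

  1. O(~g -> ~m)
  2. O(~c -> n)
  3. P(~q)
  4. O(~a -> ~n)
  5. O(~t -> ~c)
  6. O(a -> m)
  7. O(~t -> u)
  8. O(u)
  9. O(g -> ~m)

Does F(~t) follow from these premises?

Premises 1 and 9 are O(~g -> ~m) and O(g -> ~m); every ideal world satisfies ~g or g, so in either case ~m holds — hence O(~m).
The contrapositive of premise 6 (O(a -> m)) is O(~m -> ~a), and O(~m) is already established, so O(~a).
With premise 4, O(~a -> ~n), the K-axiom yields O(~n).
Premise 2 is O(~c -> n); contrapositively O(~n -> c). Since O(~n) holds, K gives O(c).
Premise 5, O(~t -> ~c), contraposes to O(c -> t); with O(c) we get O(t).
Premises 3, 7, 8 do not contribute to this derivation.
So O(t) holds, i.e. F(~t). The claim follows.

Yes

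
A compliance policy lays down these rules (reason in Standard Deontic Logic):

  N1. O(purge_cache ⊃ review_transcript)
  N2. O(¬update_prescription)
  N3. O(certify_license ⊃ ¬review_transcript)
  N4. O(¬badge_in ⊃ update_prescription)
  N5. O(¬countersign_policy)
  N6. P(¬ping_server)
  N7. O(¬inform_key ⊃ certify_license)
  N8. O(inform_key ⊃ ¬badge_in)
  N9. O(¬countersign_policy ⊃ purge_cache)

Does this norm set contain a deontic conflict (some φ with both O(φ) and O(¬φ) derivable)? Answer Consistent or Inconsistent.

Inconsistent

Premise 5 states O(¬countersign_policy) outright.
Applying K to premise 9 (O(¬countersign_policy ⊃ purge_cache)) and O(¬countersign_policy) yields O(purge_cache).
Premise 1 is O(purge_cache ⊃ review_transcript); since O(purge_cache), deontic closure gives O(review_transcript).
Premise 3 is O(certify_license ⊃ ¬review_transcript); contrapositively O(review_transcript ⊃ ¬certify_license). Since O(review_transcript) holds, K gives O(¬certify_license).
Premise 7, O(¬inform_key ⊃ certify_license), contraposes to O(¬certify_license ⊃ inform_key); with O(¬certify_license) we get O(inform_key).
From O(inform_key) and premise 8, O(inform_key ⊃ ¬badge_in), we obtain O(¬badge_in).
From O(¬badge_in) and premise 4, O(¬badge_in ⊃ update_prescription), we obtain O(update_prescription).
Yet premise 2 states O(¬update_prescription).
We now have both O(update_prescription) and O(¬update_prescription) — update_prescription is simultaneously obligatory and forbidden, violating the D-axiom.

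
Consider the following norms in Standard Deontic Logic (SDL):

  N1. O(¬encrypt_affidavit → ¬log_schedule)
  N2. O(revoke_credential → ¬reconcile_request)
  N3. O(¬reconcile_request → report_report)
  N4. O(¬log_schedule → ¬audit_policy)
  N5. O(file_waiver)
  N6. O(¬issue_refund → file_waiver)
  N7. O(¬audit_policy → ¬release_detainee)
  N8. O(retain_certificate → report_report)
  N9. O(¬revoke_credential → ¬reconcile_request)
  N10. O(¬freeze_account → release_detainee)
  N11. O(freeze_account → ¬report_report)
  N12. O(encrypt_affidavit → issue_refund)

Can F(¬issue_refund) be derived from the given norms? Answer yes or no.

Yes

Premises 2 and 9 are O(revoke_credential → ¬reconcile_request) and O(¬revoke_credential → ¬reconcile_request); every ideal world satisfies revoke_credential or ¬revoke_credential, so in either case ¬reconcile_request holds — hence O(¬reconcile_request).
Applying K to premise 3 (O(¬reconcile_request → report_report)) and O(¬reconcile_request) yields O(report_report).
The contrapositive of premise 11 (O(freeze_account → ¬report_report)) is O(report_report → ¬freeze_account), and O(report_report) is already established, so O(¬freeze_account).
Premise 10 is O(¬freeze_account → release_detainee); since O(¬freeze_account), deontic closure gives O(release_detainee).
Premise 7 is O(¬audit_policy → ¬release_detainee); contrapositively O(release_detainee → audit_policy). Since O(release_detainee) holds, K gives O(audit_policy).
Premise 4, O(¬log_schedule → ¬audit_policy), contraposes to O(audit_policy → log_schedule); with O(audit_policy) we get O(log_schedule).
Premise 1, O(¬encrypt_affidavit → ¬log_schedule), contraposes to O(log_schedule → encrypt_affidavit); with O(log_schedule) we get O(encrypt_affidavit).
From O(encrypt_affidavit) and premise 12, O(encrypt_affidavit → issue_refund), we obtain O(issue_refund).
Premises 5, 6, 8 do not contribute to this derivation.
So O(issue_refund) holds, i.e. F(¬issue_refund). The claim follows.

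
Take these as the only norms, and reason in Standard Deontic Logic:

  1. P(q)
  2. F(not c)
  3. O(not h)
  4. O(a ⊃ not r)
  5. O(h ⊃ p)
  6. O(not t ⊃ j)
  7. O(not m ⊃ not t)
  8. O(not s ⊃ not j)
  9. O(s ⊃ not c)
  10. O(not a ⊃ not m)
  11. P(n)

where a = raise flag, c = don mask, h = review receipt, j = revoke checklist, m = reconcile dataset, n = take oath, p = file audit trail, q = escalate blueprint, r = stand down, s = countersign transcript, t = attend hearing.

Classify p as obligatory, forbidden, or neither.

Premise 5 is O(h ⊃ p), but O(h) is not derivable from the premises, so it does not yield O(p).
No premise or chain of K-axiom applications forces O(p), and none forces O(not p). So p is neither obligatory nor forbidden under these norms.

Neither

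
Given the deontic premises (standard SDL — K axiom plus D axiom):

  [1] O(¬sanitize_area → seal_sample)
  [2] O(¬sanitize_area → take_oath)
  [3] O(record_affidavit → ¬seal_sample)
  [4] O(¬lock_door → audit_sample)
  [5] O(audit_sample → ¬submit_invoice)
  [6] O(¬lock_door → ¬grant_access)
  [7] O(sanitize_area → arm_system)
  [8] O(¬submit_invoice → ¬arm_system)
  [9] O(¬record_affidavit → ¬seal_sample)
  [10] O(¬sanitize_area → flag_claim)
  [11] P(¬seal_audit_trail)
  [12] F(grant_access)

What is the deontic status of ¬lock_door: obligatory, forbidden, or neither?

Forbidden

Premises 3 and 9 are O(record_affidavit → ¬seal_sample) and O(¬record_affidavit → ¬seal_sample); every ideal world satisfies record_affidavit or ¬record_affidavit, so in either case ¬seal_sample holds — hence O(¬seal_sample).
Premise 1, O(¬sanitize_area → seal_sample), contraposes to O(¬seal_sample → sanitize_area); with O(¬seal_sample) we get O(sanitize_area).
From O(sanitize_area) and premise 7, O(sanitize_area → arm_system), we obtain O(arm_system).
Premise 8 is O(¬submit_invoice → ¬arm_system); contrapositively O(arm_system → submit_invoice). Since O(arm_system) holds, K gives O(submit_invoice).
Premise 5, O(audit_sample → ¬submit_invoice), contraposes to O(submit_invoice → ¬audit_sample); with O(submit_invoice) we get O(¬audit_sample).
Premise 4 is O(¬lock_door → audit_sample); contrapositively O(¬audit_sample → lock_door). Since O(¬audit_sample) holds, K gives O(lock_door).
Premises 2, 6, 10, 11, 12 do not contribute to this derivation.
Thus O(lock_door), which is F(¬lock_door): ¬lock_door is forbidden.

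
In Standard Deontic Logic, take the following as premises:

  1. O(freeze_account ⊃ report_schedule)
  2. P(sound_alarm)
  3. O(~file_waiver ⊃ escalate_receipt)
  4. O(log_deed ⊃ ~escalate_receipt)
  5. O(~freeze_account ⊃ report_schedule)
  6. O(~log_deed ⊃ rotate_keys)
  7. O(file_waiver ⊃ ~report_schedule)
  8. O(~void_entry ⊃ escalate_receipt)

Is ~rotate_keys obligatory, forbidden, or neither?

Premises 5 and 1 cover both cases: O(~freeze_account ⊃ report_schedule) and O(freeze_account ⊃ report_schedule). Since ~freeze_account ∨ freeze_account is a tautology, O(report_schedule) follows.
Premise 7 is O(file_waiver ⊃ ~report_schedule); contrapositively O(report_schedule ⊃ ~file_waiver). Since O(report_schedule) holds, K gives O(~file_waiver).
From O(~file_waiver) and premise 3, O(~file_waiver ⊃ escalate_receipt), we obtain O(escalate_receipt).
Premise 4, O(log_deed ⊃ ~escalate_receipt), contraposes to O(escalate_receipt ⊃ ~log_deed); with O(escalate_receipt) we get O(~log_deed).
With premise 6, O(~log_deed ⊃ rotate_keys), the K-axiom yields O(rotate_keys).
Premises 2, 8 do not contribute to this derivation.
Thus O(rotate_keys), which is F(~rotate_keys): ~rotate_keys is forbidden.

Forbidden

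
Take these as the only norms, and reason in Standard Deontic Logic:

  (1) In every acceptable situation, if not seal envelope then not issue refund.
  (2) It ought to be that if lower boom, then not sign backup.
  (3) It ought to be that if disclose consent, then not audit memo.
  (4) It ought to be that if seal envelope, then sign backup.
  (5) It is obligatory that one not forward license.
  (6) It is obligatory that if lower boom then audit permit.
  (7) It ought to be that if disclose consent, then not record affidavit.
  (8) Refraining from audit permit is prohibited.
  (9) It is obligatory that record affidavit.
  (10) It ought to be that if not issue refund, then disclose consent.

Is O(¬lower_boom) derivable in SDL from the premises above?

From premise 9 we have O(record_affidavit).
The contrapositive of premise 7 (O(disclose_consent → ¬record_affidavit)) is O(record_affidavit → ¬disclose_consent), and O(record_affidavit) is already established, so O(¬disclose_consent).
Premise 10, O(¬issue_refund → disclose_consent), contraposes to O(¬disclose_consent → issue_refund); with O(¬disclose_consent) we get O(issue_refund).
Premise 1, O(¬seal_envelope → ¬issue_refund), contraposes to O(issue_refund → seal_envelope); with O(issue_refund) we get O(seal_envelope).
Applying K to premise 4 (O(seal_envelope → sign_backup)) and O(seal_envelope) yields O(sign_backup).
The contrapositive of premise 2 (O(lower_boom → ¬sign_backup)) is O(sign_backup → ¬lower_boom), and O(sign_backup) is already established, so O(¬lower_boom).
Premises 3, 5, 6, 8 do not contribute to this derivation.
So O(¬lower_boom) follows.

Yes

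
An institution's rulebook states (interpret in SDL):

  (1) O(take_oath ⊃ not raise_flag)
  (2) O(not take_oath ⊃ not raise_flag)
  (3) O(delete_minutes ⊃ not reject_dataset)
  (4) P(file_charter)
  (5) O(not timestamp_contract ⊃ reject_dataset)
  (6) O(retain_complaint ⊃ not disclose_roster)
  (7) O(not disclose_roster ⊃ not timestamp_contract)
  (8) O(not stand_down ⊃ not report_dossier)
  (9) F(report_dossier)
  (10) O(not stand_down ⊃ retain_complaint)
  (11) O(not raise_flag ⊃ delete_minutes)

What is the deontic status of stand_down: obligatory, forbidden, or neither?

Obligatory

By case analysis on not take_oath: premise 2 gives O(not take_oath ⊃ not raise_flag) and premise 1 gives O(take_oath ⊃ not raise_flag), so O(not raise_flag) either way.
With premise 11, O(not raise_flag ⊃ delete_minutes), the K-axiom yields O(delete_minutes).
Applying K to premise 3 (O(delete_minutes ⊃ not reject_dataset)) and O(delete_minutes) yields O(not reject_dataset).
Premise 5, O(not timestamp_contract ⊃ reject_dataset), contraposes to O(not reject_dataset ⊃ timestamp_contract); with O(not reject_dataset) we get O(timestamp_contract).
The contrapositive of premise 7 (O(not disclose_roster ⊃ not timestamp_contract)) is O(timestamp_contract ⊃ disclose_roster), and O(timestamp_contract) is already established, so O(disclose_roster).
Premise 6 is O(retain_complaint ⊃ not disclose_roster); contrapositively O(disclose_roster ⊃ not retain_complaint). Since O(disclose_roster) holds, K gives O(not retain_complaint).
The contrapositive of premise 10 (O(not stand_down ⊃ retain_complaint)) is O(not retain_complaint ⊃ stand_down), and O(not retain_complaint) is already established, so O(stand_down).
Premises 4, 8, 9 do not contribute to this derivation.
Hence stand_down is obligatory.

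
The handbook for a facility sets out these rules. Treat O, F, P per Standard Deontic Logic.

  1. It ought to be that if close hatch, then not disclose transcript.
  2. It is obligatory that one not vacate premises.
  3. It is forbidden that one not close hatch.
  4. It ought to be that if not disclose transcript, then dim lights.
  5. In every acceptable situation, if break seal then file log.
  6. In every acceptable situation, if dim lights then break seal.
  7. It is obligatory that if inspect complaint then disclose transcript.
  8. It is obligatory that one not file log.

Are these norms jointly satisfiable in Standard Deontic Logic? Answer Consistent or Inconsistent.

From premise 8 we have O(¬file_log).
Premise 5, O(break_seal → file_log), contraposes to O(¬file_log → ¬break_seal); with O(¬file_log) we get O(¬break_seal).
Premise 6, O(dim_lights → break_seal), contraposes to O(¬break_seal → ¬dim_lights); with O(¬break_seal) we get O(¬dim_lights).
Premise 4, O(¬disclose_transcript → dim_lights), contraposes to O(¬dim_lights → disclose_transcript); with O(¬dim_lights) we get O(disclose_transcript).
The contrapositive of premise 1 (O(close_hatch → ¬disclose_transcript)) is O(disclose_transcript → ¬close_hatch), and O(disclose_transcript) is already established, so O(¬close_hatch).
Yet premise 3 is F(¬close_hatch), i.e. O(close_hatch).
We now have both O(¬close_hatch) and O(close_hatch) — close_hatch is simultaneously obligatory and forbidden, violating the D-axiom.

Inconsistent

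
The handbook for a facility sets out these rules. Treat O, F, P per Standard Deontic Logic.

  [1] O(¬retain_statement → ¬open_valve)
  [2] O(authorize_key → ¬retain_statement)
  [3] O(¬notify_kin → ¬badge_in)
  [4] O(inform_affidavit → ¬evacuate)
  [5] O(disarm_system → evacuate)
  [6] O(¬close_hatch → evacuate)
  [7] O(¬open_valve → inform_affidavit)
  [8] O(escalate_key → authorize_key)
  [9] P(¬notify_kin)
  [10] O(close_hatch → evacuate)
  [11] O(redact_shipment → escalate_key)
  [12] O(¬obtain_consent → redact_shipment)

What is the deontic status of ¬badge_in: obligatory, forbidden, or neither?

Neither

Premise 3 is O(¬notify_kin → ¬badge_in), but O(¬notify_kin) is not derivable from the premises (the permission P(¬notify_kin) asserts only ¬O(notify_kin), not O(¬notify_kin)), so it does not yield O(¬badge_in).
No premise or chain of K-axiom applications forces O(¬badge_in), and none forces O(badge_in). So ¬badge_in is neither obligatory nor forbidden under these norms.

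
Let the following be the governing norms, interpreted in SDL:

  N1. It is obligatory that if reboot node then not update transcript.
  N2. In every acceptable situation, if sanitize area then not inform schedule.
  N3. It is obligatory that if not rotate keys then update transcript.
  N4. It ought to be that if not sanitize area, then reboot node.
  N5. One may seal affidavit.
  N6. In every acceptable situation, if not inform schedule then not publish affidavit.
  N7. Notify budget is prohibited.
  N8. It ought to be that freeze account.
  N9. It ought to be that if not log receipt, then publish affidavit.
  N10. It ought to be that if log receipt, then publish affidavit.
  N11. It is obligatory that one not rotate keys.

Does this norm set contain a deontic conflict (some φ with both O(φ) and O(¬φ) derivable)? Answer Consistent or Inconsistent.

By case analysis on log_receipt: premise 10 gives O(log_receipt → publish_affidavit) and premise 9 gives O(¬log_receipt → publish_affidavit), so O(publish_affidavit) either way.
Premise 6 is O(¬inform_schedule → ¬publish_affidavit); contrapositively O(publish_affidavit → inform_schedule). Since O(publish_affidavit) holds, K gives O(inform_schedule).
Premise 2 is O(sanitize_area → ¬inform_schedule); contrapositively O(inform_schedule → ¬sanitize_area). Since O(inform_schedule) holds, K gives O(¬sanitize_area).
Premise 4 is O(¬sanitize_area → reboot_node); since O(¬sanitize_area), deontic closure gives O(reboot_node).
From O(reboot_node) and premise 1, O(reboot_node → ¬update_transcript), we obtain O(¬update_transcript).
Premise 3, O(¬rotate_keys → update_transcript), contraposes to O(¬update_transcript → rotate_keys); with O(¬update_transcript) we get O(rotate_keys).
But premise 11 directly asserts O(¬rotate_keys).
We now have both O(rotate_keys) and O(¬rotate_keys) — rotate_keys is simultaneously obligatory and forbidden, violating the D-axiom.

Inconsistent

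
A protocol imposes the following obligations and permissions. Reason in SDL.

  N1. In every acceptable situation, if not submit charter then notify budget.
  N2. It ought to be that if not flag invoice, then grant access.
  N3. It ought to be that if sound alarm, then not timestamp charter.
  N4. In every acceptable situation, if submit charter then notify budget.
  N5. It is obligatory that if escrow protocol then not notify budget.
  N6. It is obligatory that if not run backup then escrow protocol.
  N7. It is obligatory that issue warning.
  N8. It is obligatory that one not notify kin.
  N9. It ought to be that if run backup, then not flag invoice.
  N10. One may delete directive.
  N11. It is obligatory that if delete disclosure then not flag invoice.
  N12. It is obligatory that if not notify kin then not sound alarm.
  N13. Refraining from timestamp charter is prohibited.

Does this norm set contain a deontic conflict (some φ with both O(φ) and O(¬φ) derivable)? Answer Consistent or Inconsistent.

Consistent

Premise 3 is O(sound_alarm → ¬timestamp_charter), but O(sound_alarm) is not derivable from the premises, so it does not yield O(¬timestamp_charter).
So O(¬timestamp_charter) is not derivable, and the apparent clash with O(timestamp_charter) does not arise.
A world satisfying every obligation exists (e.g. delete_directive=false, delete_disclosure=false, escrow_protocol=false, flag_invoice=false, grant_access=true, issue_warning=true, notify_budget=true, notify_kin=false, run_backup=true, sound_alarm=false, submit_charter=false, timestamp_charter=true); no atom is both obligatory and forbidden, so the set is consistent.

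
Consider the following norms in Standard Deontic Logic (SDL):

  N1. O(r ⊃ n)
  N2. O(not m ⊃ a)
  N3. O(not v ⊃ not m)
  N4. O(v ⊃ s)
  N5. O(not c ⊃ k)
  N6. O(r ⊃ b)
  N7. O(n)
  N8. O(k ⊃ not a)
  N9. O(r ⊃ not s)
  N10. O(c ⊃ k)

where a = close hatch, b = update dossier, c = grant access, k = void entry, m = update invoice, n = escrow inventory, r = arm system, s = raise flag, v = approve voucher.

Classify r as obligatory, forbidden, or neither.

Forbidden

Premises 10 and 5 are O(c ⊃ k) and O(not c ⊃ k); every ideal world satisfies c or not c, so in either case k holds — hence O(k).
From O(k) and premise 8, O(k ⊃ not a), we obtain O(not a).
Premise 2 is O(not m ⊃ a); contrapositively O(not a ⊃ m). Since O(not a) holds, K gives O(m).
The contrapositive of premise 3 (O(not v ⊃ not m)) is O(m ⊃ v), and O(m) is already established, so O(v).
From O(v) and premise 4, O(v ⊃ s), we obtain O(s).
Premise 9, O(r ⊃ not s), contraposes to O(s ⊃ not r); with O(s) we get O(not r).
Premises 1, 6, 7 do not contribute to this derivation.
Thus O(not r), which is F(r): r is forbidden.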